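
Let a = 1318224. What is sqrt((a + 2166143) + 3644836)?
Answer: sqrt(7129203) ≈ 2670.1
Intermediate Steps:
sqrt((a + 2166143) + 3644836) = sqrt((1318224 + 2166143) + 3644836) = sqrt(3484367 + 3644836) = sqrt(7129203)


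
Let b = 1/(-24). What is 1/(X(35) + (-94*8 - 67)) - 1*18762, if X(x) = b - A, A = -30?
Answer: -355296018/18937 ≈ -18762.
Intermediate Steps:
b = -1/24 ≈ -0.041667
X(x) = 719/24 (X(x) = -1/24 - 1*(-30) = -1/24 + 30 = 719/24)
1/(X(35) + (-94*8 - 67)) - 1*18762 = 1/(719/24 + (-94*8 - 67)) - 1*18762 = 1/(719/24 + (-752 - 67)) - 18762 = 1/(719/24 - 819) - 18762 = 1/(-18937/24) - 18762 = -24/18937 - 18762 = -355296018/18937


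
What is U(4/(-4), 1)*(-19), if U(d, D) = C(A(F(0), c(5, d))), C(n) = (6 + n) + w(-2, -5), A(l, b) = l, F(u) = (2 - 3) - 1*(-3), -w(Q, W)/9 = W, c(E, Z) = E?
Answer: -1007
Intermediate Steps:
w(Q, W) = -9*W
F(u) = 2 (F(u) = -1 + 3 = 2)
C(n) = 51 + n (C(n) = (6 + n) - 9*(-5) = (6 + n) + 45 = 51 + n)
U(d, D) = 53 (U(d, D) = 51 + 2 = 53)
U(4/(-4), 1)*(-19) = 53*(-19) = -1007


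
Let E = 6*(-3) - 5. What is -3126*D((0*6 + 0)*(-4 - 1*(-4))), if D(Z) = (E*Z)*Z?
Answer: 0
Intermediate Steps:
E = -23 (E = -18 - 5 = -23)
D(Z) = -23*Z**2 (D(Z) = (-23*Z)*Z = -23*Z**2)
-3126*D((0*6 + 0)*(-4 - 1*(-4))) = -(-71898)*((0*6 + 0)*(-4 - 1*(-4)))**2 = -(-71898)*((0 + 0)*(-4 + 4))**2 = -(-71898)*(0*0)**2 = -(-71898)*0**2 = -(-71898)*0 = -3126*0 = 0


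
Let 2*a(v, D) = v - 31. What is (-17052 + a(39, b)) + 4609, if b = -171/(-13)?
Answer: -12439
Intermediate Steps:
b = 171/13 (b = -171*(-1/13) = 171/13 ≈ 13.154)
a(v, D) = -31/2 + v/2 (a(v, D) = (v - 31)/2 = (-31 + v)/2 = -31/2 + v/2)
(-17052 + a(39, b)) + 4609 = (-17052 + (-31/2 + (1/2)*39)) + 4609 = (-17052 + (-31/2 + 39/2)) + 4609 = (-17052 + 4) + 4609 = -17048 + 4609 = -12439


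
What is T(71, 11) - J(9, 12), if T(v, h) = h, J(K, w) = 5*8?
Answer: -29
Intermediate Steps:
J(K, w) = 40
T(71, 11) - J(9, 12) = 11 - 1*40 = 11 - 40 = -29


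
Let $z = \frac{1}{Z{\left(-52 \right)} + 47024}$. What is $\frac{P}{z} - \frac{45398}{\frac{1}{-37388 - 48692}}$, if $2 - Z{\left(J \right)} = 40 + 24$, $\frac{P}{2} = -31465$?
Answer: $952541180$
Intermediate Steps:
$P = -62930$ ($P = 2 \left(-31465\right) = -62930$)
$Z{\left(J \right)} = -62$ ($Z{\left(J \right)} = 2 - \left(40 + 24\right) = 2 - 64 = -62$)
$z = \frac{1}{46962}$ ($z = \frac{1}{-62 + 47024} = \frac{1}{46962} \approx 2.1294 \cdot 10^{-5}$)
$\frac{P}{z} - \frac{45398}{\frac{1}{-37388 - 48692}} = - 62930 \frac{1}{\frac{1}{46962}} - \frac{45398}{\frac{1}{-37388 - 48692}} = \left(-62930\right) 46962 - \frac{45398}{\frac{1}{-86080}} = -2955318660 - \frac{45398}{- \frac{1}{86080}} = -2955318660 - -3907859840 = -2955318660 + 3907859840 = 952541180$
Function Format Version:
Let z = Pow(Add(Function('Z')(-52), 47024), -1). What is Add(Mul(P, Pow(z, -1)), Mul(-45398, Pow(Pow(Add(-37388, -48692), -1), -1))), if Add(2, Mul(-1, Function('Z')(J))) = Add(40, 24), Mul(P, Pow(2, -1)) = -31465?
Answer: 952541180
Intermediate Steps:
P = -62930 (P = Mul(2, -31465) = -62930)
Function('Z')(J) = -62 (Function('Z')(J) = Add(2, Mul(-1, Add(40, 24))) = Add(2, Mul(-1, 64)) = Add(2, -64) = -62)
z = Rational(1, 46962) (z = Pow(Add(-62, 47024), -1) = Pow(46962, -1) = Rational(1, 46962) ≈ 2.1294e-5)
Add(Mul(P, Pow(z, -1)), Mul(-45398, Pow(Pow(Add(-37388, -48692), -1), -1))) = Add(Mul(-62930, Pow(Rational(1, 46962), -1)), Mul(-45398, Pow(Pow(Add(-37388, -48692), -1), -1))) = Add(Mul(-62930, 46962), Mul(-45398, Pow(Pow(-86080, -1), -1))) = Add(-2955318660, Mul(-45398, Pow(Rational(-1, 86080), -1))) = Add(-2955318660, Mul(-45398, -86080)) = Add(-2955318660, 3907859840) = 952541180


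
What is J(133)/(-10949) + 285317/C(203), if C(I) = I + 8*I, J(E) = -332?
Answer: 3124542397/20003823 ≈ 156.20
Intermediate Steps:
C(I) = 9*I
J(133)/(-10949) + 285317/C(203) = -332/(-10949) + 285317/((9*203)) = -332*(-1/10949) + 285317/1827 = 332/10949 + 285317*(1/1827) = 332/10949 + 285317/1827 = 3124542397/20003823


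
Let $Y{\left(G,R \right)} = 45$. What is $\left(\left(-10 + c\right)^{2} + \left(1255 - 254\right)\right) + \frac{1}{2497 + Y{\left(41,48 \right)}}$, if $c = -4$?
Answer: $\frac{3042775}{2542} \approx 1197.0$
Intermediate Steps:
$\left(\left(-10 + c\right)^{2} + \left(1255 - 254\right)\right) + \frac{1}{2497 + Y{\left(41,48 \right)}} = \left(\left(-10 - 4\right)^{2} + \left(1255 - 254\right)\right) + \frac{1}{2497 + 45} = \left(\left(-14\right)^{2} + \left(1255 - 254\right)\right) + \frac{1}{2542} = \left(196 + 1001\right) + \frac{1}{2542} = 1197 + \frac{1}{2542} = \frac{3042775}{2542}$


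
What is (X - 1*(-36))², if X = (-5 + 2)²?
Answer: 2025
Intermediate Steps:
X = 9 (X = (-3)² = 9)
(X - 1*(-36))² = (9 - 1*(-36))² = (9 + 36)² = 45² = 2025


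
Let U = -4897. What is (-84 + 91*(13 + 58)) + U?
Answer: 1480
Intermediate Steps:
(-84 + 91*(13 + 58)) + U = (-84 + 91*(13 + 58)) - 4897 = (-84 + 91*71) - 4897 = (-84 + 6461) - 4897 = 6377 - 4897 = 1480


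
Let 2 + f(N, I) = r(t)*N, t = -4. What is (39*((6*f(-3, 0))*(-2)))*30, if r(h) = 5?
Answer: 238680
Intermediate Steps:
f(N, I) = -2 + 5*N
(39*((6*f(-3, 0))*(-2)))*30 = (39*((6*(-2 + 5*(-3)))*(-2)))*30 = (39*((6*(-2 - 15))*(-2)))*30 = (39*((6*(-17))*(-2)))*30 = (39*(-102*(-2)))*30 = (39*204)*30 = 7956*30 = 238680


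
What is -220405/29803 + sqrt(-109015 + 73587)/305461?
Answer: -220405/29803 + 2*I*sqrt(8857)/305461 ≈ -7.3954 + 0.00061619*I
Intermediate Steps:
-220405/29803 + sqrt(-109015 + 73587)/305461 = -220405*1/29803 + sqrt(-35428)*(1/305461) = -220405/29803 + (2*I*sqrt(8857))*(1/305461) = -220405/29803 + 2*I*sqrt(8857)/305461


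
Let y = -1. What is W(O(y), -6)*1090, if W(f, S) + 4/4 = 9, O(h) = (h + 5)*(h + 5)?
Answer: 8720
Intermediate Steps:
O(h) = (5 + h)² (O(h) = (5 + h)*(5 + h) = (5 + h)²)
W(f, S) = 8 (W(f, S) = -1 + 9 = 8)
W(O(y), -6)*1090 = 8*1090 = 8720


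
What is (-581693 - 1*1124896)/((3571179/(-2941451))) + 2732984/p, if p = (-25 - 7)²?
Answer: 214586843575103/152370304 ≈ 1.4083e+6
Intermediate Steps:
p = 1024 (p = (-32)² = 1024)
(-581693 - 1*1124896)/((3571179/(-2941451))) + 2732984/p = (-581693 - 1*1124896)/((3571179/(-2941451))) + 2732984/1024 = (-581693 - 1124896)/((3571179*(-1/2941451))) + 2732984*(1/1024) = -1706589/(-3571179/2941451) + 341623/128 = -1706589*(-2941451/3571179) + 341623/128 = 1673282640213/1190393 + 341623/128 = 214586843575103/152370304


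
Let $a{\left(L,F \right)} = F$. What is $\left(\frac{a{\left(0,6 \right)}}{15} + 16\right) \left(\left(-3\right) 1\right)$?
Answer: $- \frac{246}{5} \approx -49.2$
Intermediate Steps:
$\left(\frac{a{\left(0,6 \right)}}{15} + 16\right) \left(\left(-3\right) 1\right) = \left(\frac{6}{15} + 16\right) \left(\left(-3\right) 1\right) = \left(6 \cdot \frac{1}{15} + 16\right) \left(-3\right) = \left(\frac{2}{5} + 16\right) \left(-3\right) = \frac{82}{5} \left(-3\right) = - \frac{246}{5}$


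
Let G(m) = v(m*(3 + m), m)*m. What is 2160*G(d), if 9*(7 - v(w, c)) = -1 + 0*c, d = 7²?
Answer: 752640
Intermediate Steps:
d = 49
v(w, c) = 64/9 (v(w, c) = 7 - (-1 + 0*c)/9 = 7 - (-1 + 0)/9 = 7 - ⅑*(-1) = 7 + ⅑ = 64/9)
G(m) = 64*m/9
2160*G(d) = 2160*((64/9)*49) = 2160*(3136/9) = 752640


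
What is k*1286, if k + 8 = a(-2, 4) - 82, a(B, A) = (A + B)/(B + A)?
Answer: -114454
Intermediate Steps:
a(B, A) = 1 (a(B, A) = (A + B)/(A + B) = 1)
k = -89 (k = -8 + (1 - 82) = -8 - 81 = -89)
k*1286 = -89*1286 = -114454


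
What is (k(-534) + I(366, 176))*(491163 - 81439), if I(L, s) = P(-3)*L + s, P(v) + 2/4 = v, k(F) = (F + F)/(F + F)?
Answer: -452335296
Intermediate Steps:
k(F) = 1 (k(F) = (2*F)/((2*F)) = (2*F)*(1/(2*F)) = 1)
P(v) = -½ + v
I(L, s) = s - 7*L/2 (I(L, s) = (-½ - 3)*L + s = -7*L/2 + s = s - 7*L/2)
(k(-534) + I(366, 176))*(491163 - 81439) = (1 + (176 - 7/2*366))*(491163 - 81439) = (1 + (176 - 1281))*409724 = (1 - 1105)*409724 = -1104*409724 = -452335296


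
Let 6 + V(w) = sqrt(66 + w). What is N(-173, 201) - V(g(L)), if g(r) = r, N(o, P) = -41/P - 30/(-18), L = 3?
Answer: 500/67 - sqrt(69) ≈ -0.84394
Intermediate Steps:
N(o, P) = 5/3 - 41/P (N(o, P) = -41/P - 30*(-1/18) = -41/P + 5/3 = 5/3 - 41/P)
V(w) = -6 + sqrt(66 + w)
N(-173, 201) - V(g(L)) = (5/3 - 41/201) - (-6 + sqrt(66 + 3)) = (5/3 - 41*1/201) - (-6 + sqrt(69)) = (5/3 - 41/201) + (6 - sqrt(69)) = 98/67 + (6 - sqrt(69)) = 500/67 - sqrt(69)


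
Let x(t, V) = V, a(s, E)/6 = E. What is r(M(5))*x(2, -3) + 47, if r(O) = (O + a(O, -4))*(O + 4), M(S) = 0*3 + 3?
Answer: 488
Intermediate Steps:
M(S) = 3 (M(S) = 0 + 3 = 3)
a(s, E) = 6*E
r(O) = (-24 + O)*(4 + O) (r(O) = (O + 6*(-4))*(O + 4) = (O - 24)*(4 + O) = (-24 + O)*(4 + O))
r(M(5))*x(2, -3) + 47 = (-96 + 3² - 20*3)*(-3) + 47 = (-96 + 9 - 60)*(-3) + 47 = -147*(-3) + 47 = 441 + 47 = 488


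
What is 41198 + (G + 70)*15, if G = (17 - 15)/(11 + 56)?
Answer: 2830646/67 ≈ 42248.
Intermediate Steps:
G = 2/67 ≈ 0.029851
41198 + (G + 70)*15 = 41198 + (2/67 + 70)*15 = 41198 + (4692/67)*15 = 41198 + 70380/67 = 2830646/67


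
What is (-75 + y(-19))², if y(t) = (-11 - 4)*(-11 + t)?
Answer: 140625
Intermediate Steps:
y(t) = 165 - 15*t (y(t) = -15*(-11 + t) = 165 - 15*t)
(-75 + y(-19))² = (-75 + (165 - 15*(-19)))² = (-75 + (165 + 285))² = (-75 + 450)² = 375² = 140625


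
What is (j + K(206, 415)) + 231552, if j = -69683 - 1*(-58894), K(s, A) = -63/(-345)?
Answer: 25387766/115 ≈ 2.2076e+5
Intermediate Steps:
K(s, A) = 21/115 (K(s, A) = -63*(-1/345) = 21/115)
j = -10789 (j = -69683 + 58894 = -10789)
(j + K(206, 415)) + 231552 = (-10789 + 21/115) + 231552 = -1240714/115 + 231552 = 25387766/115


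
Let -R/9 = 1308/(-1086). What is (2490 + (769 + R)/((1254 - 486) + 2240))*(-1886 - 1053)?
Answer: -3984745196069/544448 ≈ -7.3189e+6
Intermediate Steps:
R = 1962/181 (R = -11772/(-1086) = -11772*(-1)/1086 = -9*(-218/181) = 1962/181 ≈ 10.840)
(2490 + (769 + R)/((1254 - 486) + 2240))*(-1886 - 1053) = (2490 + (769 + 1962/181)/((1254 - 486) + 2240))*(-1886 - 1053) = (2490 + 141151/(181*(768 + 2240)))*(-2939) = (2490 + (141151/181)/3008)*(-2939) = (2490 + (141151/181)*(1/3008))*(-2939) = (2490 + 141151/544448)*(-2939) = (1355816671/544448)*(-2939) = -3984745196069/544448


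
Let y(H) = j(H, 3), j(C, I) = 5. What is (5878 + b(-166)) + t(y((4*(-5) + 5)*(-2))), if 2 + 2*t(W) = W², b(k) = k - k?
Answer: 11779/2 ≈ 5889.5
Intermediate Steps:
y(H) = 5
b(k) = 0
t(W) = -1 + W²/2
(5878 + b(-166)) + t(y((4*(-5) + 5)*(-2))) = (5878 + 0) + (-1 + (½)*5²) = 5878 + (-1 + (½)*25) = 5878 + (-1 + 25/2) = 5878 + 23/2 = 11779/2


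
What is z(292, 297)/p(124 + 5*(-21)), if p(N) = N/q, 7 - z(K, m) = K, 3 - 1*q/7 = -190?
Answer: -20265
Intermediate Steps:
q = 1351 (q = 21 - 7*(-190) = 21 + 1330 = 1351)
z(K, m) = 7 - K
p(N) = N/1351
z(292, 297)/p(124 + 5*(-21)) = (7 - 1*292)/(((124 + 5*(-21))/1351)) = (7 - 292)/(((124 - 105)/1351)) = -285/((1/1351)*19) = -285/19/1351 = -285*1351/19 = -20265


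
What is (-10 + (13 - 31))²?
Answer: 784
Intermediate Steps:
(-10 + (13 - 31))² = (-10 - 18)² = (-28)² = 784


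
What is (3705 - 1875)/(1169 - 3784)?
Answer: -366/523 ≈ -0.69981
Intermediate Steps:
(3705 - 1875)/(1169 - 3784) = 1830/(-2615) = 1830*(-1/2615) = -366/523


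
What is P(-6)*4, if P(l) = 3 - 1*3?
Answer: 0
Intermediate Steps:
P(l) = 0 (P(l) = 3 - 3 = 0)
P(-6)*4 = 0*4 = 0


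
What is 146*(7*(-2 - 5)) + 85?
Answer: -7069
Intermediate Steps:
146*(7*(-2 - 5)) + 85 = 146*(7*(-7)) + 85 = 146*(-49) + 85 = -7154 + 85 = -7069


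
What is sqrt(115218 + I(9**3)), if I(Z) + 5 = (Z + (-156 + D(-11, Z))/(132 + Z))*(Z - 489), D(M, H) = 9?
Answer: sqrt(487711933)/41 ≈ 538.64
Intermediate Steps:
I(Z) = -5 + (-489 + Z)*(Z - 147/(132 + Z)) (I(Z) = -5 + (Z + (-156 + 9)/(132 + Z))*(Z - 489) = -5 + (Z - 147/(132 + Z))*(-489 + Z) = -5 + (-489 + Z)*(Z - 147/(132 + Z)))
sqrt(115218 + I(9**3)) = sqrt(115218 + (71223 + (9**3)**3 - 64700*9**3 - 357*(9**3)**2)/(132 + 9**3)) = sqrt(115218 + (71223 + 729**3 - 64700*729 - 357*729**2)/(132 + 729)) = sqrt(115218 + (71223 + 387420489 - 47166300 - 357*531441)/861) = sqrt(115218 + (71223 + 387420489 - 47166300 - 189724437)/861) = sqrt(115218 + (1/861)*150600975) = sqrt(115218 + 7171475/41) = sqrt(11895413/41) = sqrt(487711933)/41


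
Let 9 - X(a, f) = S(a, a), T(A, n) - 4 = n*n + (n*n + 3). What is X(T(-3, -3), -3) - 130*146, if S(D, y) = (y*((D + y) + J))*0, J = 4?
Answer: -18971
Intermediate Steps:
S(D, y) = 0 (S(D, y) = (y*((D + y) + 4))*0 = (y*(4 + D + y))*0 = 0)
T(A, n) = 7 + 2*n² (T(A, n) = 4 + (n*n + (n*n + 3)) = 4 + (n² + (n² + 3)) = 4 + (n² + (3 + n²)) = 4 + (3 + 2*n²) = 7 + 2*n²)
X(a, f) = 9 (X(a, f) = 9 - 1*0 = 9 + 0 = 9)
X(T(-3, -3), -3) - 130*146 = 9 - 130*146 = 9 - 18980 = -18971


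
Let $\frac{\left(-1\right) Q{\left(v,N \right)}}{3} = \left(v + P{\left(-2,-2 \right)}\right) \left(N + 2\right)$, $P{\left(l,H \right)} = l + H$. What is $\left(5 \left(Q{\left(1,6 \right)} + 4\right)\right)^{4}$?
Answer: $20851360000$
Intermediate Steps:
$P{\left(l,H \right)} = H + l$
$Q{\left(v,N \right)} = - 3 \left(-4 + v\right) \left(2 + N\right)$ ($Q{\left(v,N \right)} = - 3 \left(v - 4\right) \left(N + 2\right) = - 3 \left(v - 4\right) \left(2 + N\right) = - 3 \left(-4 + v\right) \left(2 + N\right)$)
$\left(5 \left(Q{\left(1,6 \right)} + 4\right)\right)^{4} = \left(5 \left(\left(24 - 6 + 12 \cdot 6 - 18 \cdot 1\right) + 4\right)\right)^{4} = \left(5 \left(\left(24 - 6 + 72 - 18\right) + 4\right)\right)^{4} = \left(5 \left(72 + 4\right)\right)^{4} = \left(5 \cdot 76\right)^{4} = 380^{4} = 20851360000$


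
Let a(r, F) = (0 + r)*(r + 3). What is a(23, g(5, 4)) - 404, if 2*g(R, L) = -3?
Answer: 194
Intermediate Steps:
g(R, L) = -3/2 (g(R, L) = (½)*(-3) = -3/2)
a(r, F) = r*(3 + r)
a(23, g(5, 4)) - 404 = 23*(3 + 23) - 404 = 23*26 - 404 = 598 - 404 = 194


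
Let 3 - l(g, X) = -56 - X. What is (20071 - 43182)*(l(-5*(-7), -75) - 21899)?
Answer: 506477565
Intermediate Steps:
l(g, X) = 59 + X (l(g, X) = 3 - (-56 - X) = 3 + (56 + X) = 59 + X)
(20071 - 43182)*(l(-5*(-7), -75) - 21899) = (20071 - 43182)*((59 - 75) - 21899) = -23111*(-16 - 21899) = -23111*(-21915) = 506477565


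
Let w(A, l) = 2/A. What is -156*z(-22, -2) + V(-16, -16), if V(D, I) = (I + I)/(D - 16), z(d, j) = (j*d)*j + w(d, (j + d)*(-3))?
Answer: 151175/11 ≈ 13743.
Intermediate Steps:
z(d, j) = 2/d + d*j² (z(d, j) = (j*d)*j + 2/d = (d*j)*j + 2/d = d*j² + 2/d = 2/d + d*j²)
V(D, I) = 2*I/(-16 + D) (V(D, I) = (2*I)/(-16 + D) = 2*I/(-16 + D))
-156*z(-22, -2) + V(-16, -16) = -156*(2/(-22) - 22*(-2)²) + 2*(-16)/(-16 - 16) = -156*(2*(-1/22) - 22*4) + 2*(-16)/(-32) = -156*(-1/11 - 88) + 2*(-16)*(-1/32) = -156*(-969/11) + 1 = 151164/11 + 1 = 151175/11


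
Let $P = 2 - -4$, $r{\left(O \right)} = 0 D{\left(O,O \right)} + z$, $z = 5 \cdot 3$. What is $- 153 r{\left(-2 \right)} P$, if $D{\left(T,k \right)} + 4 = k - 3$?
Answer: $-13770$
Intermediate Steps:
$D{\left(T,k \right)} = -7 + k$ ($D{\left(T,k \right)} = -4 + \left(k - 3\right) = -4 + \left(-3 + k\right) = -7 + k$)
$z = 15$
$r{\left(O \right)} = 15$ ($r{\left(O \right)} = 0 \left(-7 + O\right) + 15 = 0 + 15 = 15$)
$P = 6$ ($P = 2 + 4 = 6$)
$- 153 r{\left(-2 \right)} P = - 153 \cdot 15 \cdot 6 = \left(-153\right) 90 = -13770$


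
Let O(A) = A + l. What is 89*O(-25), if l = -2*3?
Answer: -2759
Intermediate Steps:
l = -6
O(A) = -6 + A (O(A) = A - 6 = -6 + A)
89*O(-25) = 89*(-6 - 25) = 89*(-31) = -2759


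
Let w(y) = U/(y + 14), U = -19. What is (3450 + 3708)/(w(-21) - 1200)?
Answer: -50106/8381 ≈ -5.9785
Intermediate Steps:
w(y) = -19/(14 + y) (w(y) = -19/(y + 14) = -19/(14 + y))
(3450 + 3708)/(w(-21) - 1200) = (3450 + 3708)/(-19/(14 - 21) - 1200) = 7158/(-19/(-7) - 1200) = 7158/(-19*(-⅐) - 1200) = 7158/(19/7 - 1200) = 7158/(-8381/7) = 7158*(-7/8381) = -50106/8381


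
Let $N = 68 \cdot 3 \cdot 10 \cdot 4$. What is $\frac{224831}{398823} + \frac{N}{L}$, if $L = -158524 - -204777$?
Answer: $\frac{13653503923}{18446760219} \approx 0.74016$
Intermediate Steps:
$N = 8160$ ($N = 68 \cdot 30 \cdot 4 = 68 \cdot 120 = 8160$)
$L = 46253$ ($L = -158524 + 204777 = 46253$)
$\frac{224831}{398823} + \frac{N}{L} = \frac{224831}{398823} + \frac{8160}{46253} = \frac{13653503923}{18446760219}$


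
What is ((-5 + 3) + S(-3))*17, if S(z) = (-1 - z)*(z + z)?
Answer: -238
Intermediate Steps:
S(z) = 2*z*(-1 - z) (S(z) = (-1 - z)*(2*z) = 2*z*(-1 - z))
((-5 + 3) + S(-3))*17 = ((-5 + 3) - 2*(-3)*(1 - 3))*17 = (-2 - 2*(-3)*(-2))*17 = (-2 - 12)*17 = -14*17 = -238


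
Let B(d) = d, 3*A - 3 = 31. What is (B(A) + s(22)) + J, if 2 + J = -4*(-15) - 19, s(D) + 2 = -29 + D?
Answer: 124/3 ≈ 41.333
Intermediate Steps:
A = 34/3 (A = 1 + (1/3)*31 = 1 + 31/3 = 34/3 ≈ 11.333)
s(D) = -31 + D (s(D) = -2 + (-29 + D) = -31 + D)
J = 39 (J = -2 + (-4*(-15) - 19) = -2 + (60 - 19) = -2 + 41 = 39)
(B(A) + s(22)) + J = (34/3 + (-31 + 22)) + 39 = (34/3 - 9) + 39 = 7/3 + 39 = 124/3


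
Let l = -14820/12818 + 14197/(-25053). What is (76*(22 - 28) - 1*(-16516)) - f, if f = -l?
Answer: 198337852409/12351129 ≈ 16058.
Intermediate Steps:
l = -21279331/12351129 (l = -14820*1/12818 + 14197*(-1/25053) = -570/493 - 14197/25053 = -21279331/12351129 ≈ -1.7229)
f = 21279331/12351129 (f = -1*(-21279331/12351129) = 21279331/12351129 ≈ 1.7229)
(76*(22 - 28) - 1*(-16516)) - f = (76*(22 - 28) - 1*(-16516)) - 1*21279331/12351129 = (76*(-6) + 16516) - 21279331/12351129 = (-456 + 16516) - 21279331/12351129 = 16060 - 21279331/12351129 = 198337852409/12351129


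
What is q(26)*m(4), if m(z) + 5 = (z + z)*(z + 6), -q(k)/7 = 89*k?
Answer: -1214850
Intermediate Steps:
q(k) = -623*k
m(z) = -5 + 2*z*(6 + z) (m(z) = -5 + (z + z)*(z + 6) = -5 + (2*z)*(6 + z) = -5 + 2*z*(6 + z))
q(26)*m(4) = (-623*26)*(-5 + 2*4² + 12*4) = -16198*(-5 + 2*16 + 48) = -16198*(-5 + 32 + 48) = -16198*75 = -1214850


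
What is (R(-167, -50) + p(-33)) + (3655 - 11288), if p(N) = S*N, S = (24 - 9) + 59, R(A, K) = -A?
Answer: -9908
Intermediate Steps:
S = 74 (S = 15 + 59 = 74)
p(N) = 74*N
(R(-167, -50) + p(-33)) + (3655 - 11288) = (-1*(-167) + 74*(-33)) + (3655 - 11288) = (167 - 2442) - 7633 = -2275 - 7633 = -9908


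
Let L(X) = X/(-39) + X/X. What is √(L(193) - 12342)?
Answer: 2*I*√4694547/39 ≈ 111.11*I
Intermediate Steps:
L(X) = 1 - X/39 (L(X) = X*(-1/39) + 1 = -X/39 + 1 = 1 - X/39)
√(L(193) - 12342) = √((1 - 1/39*193) - 12342) = √((1 - 193/39) - 12342) = √(-154/39 - 12342) = √(-481492/39) = 2*I*√4694547/39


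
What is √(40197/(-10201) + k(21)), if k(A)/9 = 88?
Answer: √8038995/101 ≈ 28.072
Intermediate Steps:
k(A) = 792 (k(A) = 9*88 = 792)
√(40197/(-10201) + k(21)) = √(40197/(-10201) + 792) = √(40197*(-1/10201) + 792) = √(-40197/10201 + 792) = √(8038995/10201) = √8038995/101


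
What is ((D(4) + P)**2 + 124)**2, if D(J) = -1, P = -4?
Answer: 22201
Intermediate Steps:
((D(4) + P)**2 + 124)**2 = ((-1 - 4)**2 + 124)**2 = ((-5)**2 + 124)**2 = (25 + 124)**2 = 149**2 = 22201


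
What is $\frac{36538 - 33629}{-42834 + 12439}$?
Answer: $- \frac{2909}{30395} \approx -0.095707$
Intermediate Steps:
$\frac{36538 - 33629}{-42834 + 12439} = \frac{2909}{-30395} = 2909 \left(- \frac{1}{30395}\right) = - \frac{2909}{30395}$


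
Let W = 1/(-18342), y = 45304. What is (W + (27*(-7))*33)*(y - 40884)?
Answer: -252821911550/9171 ≈ -2.7568e+7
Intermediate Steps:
W = -1/18342 ≈ -5.4520e-5
(W + (27*(-7))*33)*(y - 40884) = (-1/18342 + (27*(-7))*33)*(45304 - 40884) = (-1/18342 - 189*33)*4420 = (-1/18342 - 6237)*4420 = -114399055/18342*4420 = -252821911550/9171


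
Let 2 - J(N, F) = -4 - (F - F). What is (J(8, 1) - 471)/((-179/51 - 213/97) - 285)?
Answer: 74205/46391 ≈ 1.5996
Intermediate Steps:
J(N, F) = 6 (J(N, F) = 2 - (-4 - (F - F)) = 2 - (-4 - 1*0) = 2 - (-4 + 0) = 2 - 1*(-4) = 2 + 4 = 6)
(J(8, 1) - 471)/((-179/51 - 213/97) - 285) = (6 - 471)/((-179/51 - 213/97) - 285) = -465/((-179*1/51 - 213*1/97) - 285) = -465/((-179/51 - 213/97) - 285) = -465/(-28226/4947 - 285) = -465/(-1438121/4947) = -465*(-4947/1438121) = 74205/46391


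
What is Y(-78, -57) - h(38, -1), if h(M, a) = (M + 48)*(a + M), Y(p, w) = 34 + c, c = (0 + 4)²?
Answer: -3132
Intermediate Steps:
c = 16 (c = 4² = 16)
Y(p, w) = 50 (Y(p, w) = 34 + 16 = 50)
h(M, a) = (48 + M)*(M + a)
Y(-78, -57) - h(38, -1) = 50 - (38² + 48*38 + 48*(-1) + 38*(-1)) = 50 - (1444 + 1824 - 48 - 38) = 50 - 1*3182 = 50 - 3182 = -3132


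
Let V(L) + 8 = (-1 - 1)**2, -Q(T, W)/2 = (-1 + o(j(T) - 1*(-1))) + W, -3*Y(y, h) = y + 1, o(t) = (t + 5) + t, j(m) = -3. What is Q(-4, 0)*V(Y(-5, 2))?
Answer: 0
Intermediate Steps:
o(t) = 5 + 2*t (o(t) = (5 + t) + t = 5 + 2*t)
Y(y, h) = -1/3 - y/3 (Y(y, h) = -(y + 1)/3 = -(1 + y)/3 = -1/3 - y/3)
Q(T, W) = -2*W (Q(T, W) = -2*((-1 + (5 + 2*(-3 - 1*(-1)))) + W) = -2*((-1 + (5 + 2*(-3 + 1))) + W) = -2*((-1 + (5 + 2*(-2))) + W) = -2*((-1 + (5 - 4)) + W) = -2*((-1 + 1) + W) = -2*(0 + W) = -2*W)
V(L) = -4 (V(L) = -8 + (-1 - 1)**2 = -8 + (-2)**2 = -8 + 4 = -4)
Q(-4, 0)*V(Y(-5, 2)) = -2*0*(-4) = 0*(-4) = 0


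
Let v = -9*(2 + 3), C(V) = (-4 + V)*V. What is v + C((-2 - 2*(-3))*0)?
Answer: -45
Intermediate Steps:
C(V) = V*(-4 + V)
v = -45 (v = -9*5 = -45)
v + C((-2 - 2*(-3))*0) = -45 + ((-2 - 2*(-3))*0)*(-4 + (-2 - 2*(-3))*0) = -45 + ((-2 + 6)*0)*(-4 + (-2 + 6)*0) = -45 + (4*0)*(-4 + 4*0) = -45 + 0*(-4 + 0) = -45 + 0*(-4) = -45 + 0 = -45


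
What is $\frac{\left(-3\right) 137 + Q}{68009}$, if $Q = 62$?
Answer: $- \frac{349}{68009} \approx -0.0051317$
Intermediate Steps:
$\frac{\left(-3\right) 137 + Q}{68009} = \frac{\left(-3\right) 137 + 62}{68009} = \left(-411 + 62\right) \frac{1}{68009} = \left(-349\right) \frac{1}{68009} = - \frac{349}{68009}$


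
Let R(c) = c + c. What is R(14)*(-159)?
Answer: -4452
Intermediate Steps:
R(c) = 2*c
R(14)*(-159) = (2*14)*(-159) = 28*(-159) = -4452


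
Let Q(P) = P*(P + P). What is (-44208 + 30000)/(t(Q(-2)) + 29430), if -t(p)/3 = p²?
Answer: -2368/4873 ≈ -0.48594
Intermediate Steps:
Q(P) = 2*P² (Q(P) = P*(2*P) = 2*P²)
t(p) = -3*p²
(-44208 + 30000)/(t(Q(-2)) + 29430) = (-44208 + 30000)/(-3*(2*(-2)²)² + 29430) = -14208/(-3*(2*4)² + 29430) = -14208/(-3*8² + 29430) = -14208/(-3*64 + 29430) = -14208/(-192 + 29430) = -14208/29238 = -14208*1/29238 = -2368/4873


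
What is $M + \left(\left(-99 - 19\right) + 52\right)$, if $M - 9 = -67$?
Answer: $-124$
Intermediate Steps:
$M = -58$ ($M = 9 - 67 = -58$)
$M + \left(\left(-99 - 19\right) + 52\right) = -58 + \left(\left(-99 - 19\right) + 52\right) = -58 + \left(-118 + 52\right) = -58 - 66 = -124$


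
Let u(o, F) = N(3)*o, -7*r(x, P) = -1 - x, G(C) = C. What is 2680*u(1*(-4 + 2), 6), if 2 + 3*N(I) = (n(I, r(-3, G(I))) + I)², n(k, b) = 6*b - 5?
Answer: -3098080/147 ≈ -21075.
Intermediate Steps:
r(x, P) = ⅐ + x/7 (r(x, P) = -(-1 - x)/7 = ⅐ + x/7)
n(k, b) = -5 + 6*b
N(I) = -⅔ + (-47/7 + I)²/3 (N(I) = -⅔ + ((-5 + 6*(⅐ + (⅐)*(-3))) + I)²/3 = -⅔ + ((-5 + 6*(⅐ - 3/7)) + I)²/3 = -⅔ + ((-5 + 6*(-2/7)) + I)²/3 = -⅔ + ((-5 - 12/7) + I)²/3 = -⅔ + (-47/7 + I)²/3)
u(o, F) = 578*o/147 (u(o, F) = (-⅔ + (-47 + 7*3)²/147)*o = (-⅔ + (-47 + 21)²/147)*o = (-⅔ + (1/147)*(-26)²)*o = (-⅔ + (1/147)*676)*o = (-⅔ + 676/147)*o = 578*o/147)
2680*u(1*(-4 + 2), 6) = 2680*(578*(1*(-4 + 2))/147) = 2680*(578*(1*(-2))/147) = 2680*((578/147)*(-2)) = 2680*(-1156/147) = -3098080/147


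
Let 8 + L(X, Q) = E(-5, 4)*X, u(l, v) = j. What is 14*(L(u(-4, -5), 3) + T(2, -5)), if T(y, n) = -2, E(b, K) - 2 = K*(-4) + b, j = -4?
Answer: 924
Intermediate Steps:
E(b, K) = 2 + b - 4*K (E(b, K) = 2 + (K*(-4) + b) = 2 + (-4*K + b) = 2 + (b - 4*K) = 2 + b - 4*K)
u(l, v) = -4
L(X, Q) = -8 - 19*X (L(X, Q) = -8 + (2 - 5 - 4*4)*X = -8 + (2 - 5 - 16)*X = -8 - 19*X)
14*(L(u(-4, -5), 3) + T(2, -5)) = 14*((-8 - 19*(-4)) - 2) = 14*((-8 + 76) - 2) = 14*(68 - 2) = 14*66 = 924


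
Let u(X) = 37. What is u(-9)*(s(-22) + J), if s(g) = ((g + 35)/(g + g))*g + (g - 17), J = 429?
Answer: 29341/2 ≈ 14671.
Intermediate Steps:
s(g) = ½ + 3*g/2 (s(g) = ((35 + g)/((2*g)))*g + (-17 + g) = ((35 + g)*(1/(2*g)))*g + (-17 + g) = ((35 + g)/(2*g))*g + (-17 + g) = (35/2 + g/2) + (-17 + g) = ½ + 3*g/2)
u(-9)*(s(-22) + J) = 37*((½ + (3/2)*(-22)) + 429) = 37*((½ - 33) + 429) = 37*(-65/2 + 429) = 37*(793/2) = 29341/2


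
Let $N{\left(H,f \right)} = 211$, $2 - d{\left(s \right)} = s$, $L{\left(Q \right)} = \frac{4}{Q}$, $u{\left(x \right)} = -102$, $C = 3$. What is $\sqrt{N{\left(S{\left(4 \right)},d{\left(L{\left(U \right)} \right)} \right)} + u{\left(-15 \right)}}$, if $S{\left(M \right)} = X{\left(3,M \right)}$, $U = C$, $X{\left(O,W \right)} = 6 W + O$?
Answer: $\sqrt{109} \approx 10.44$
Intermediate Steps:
$X{\left(O,W \right)} = O + 6 W$
$U = 3$
$S{\left(M \right)} = 3 + 6 M$
$d{\left(s \right)} = 2 - s$
$\sqrt{N{\left(S{\left(4 \right)},d{\left(L{\left(U \right)} \right)} \right)} + u{\left(-15 \right)}} = \sqrt{211 - 102} = \sqrt{109}$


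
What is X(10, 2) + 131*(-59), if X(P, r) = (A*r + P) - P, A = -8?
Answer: -7745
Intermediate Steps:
X(P, r) = -8*r (X(P, r) = (-8*r + P) - P = (P - 8*r) - P = -8*r)
X(10, 2) + 131*(-59) = -8*2 + 131*(-59) = -16 - 7729 = -7745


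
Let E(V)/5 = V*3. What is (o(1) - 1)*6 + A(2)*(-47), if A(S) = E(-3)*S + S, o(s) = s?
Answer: 4136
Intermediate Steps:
E(V) = 15*V (E(V) = 5*(V*3) = 5*(3*V) = 15*V)
A(S) = -44*S (A(S) = (15*(-3))*S + S = -45*S + S = -44*S)
(o(1) - 1)*6 + A(2)*(-47) = (1 - 1)*6 - 44*2*(-47) = 0*6 - 88*(-47) = 0 + 4136 = 4136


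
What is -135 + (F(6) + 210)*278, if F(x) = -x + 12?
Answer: 59913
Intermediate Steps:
F(x) = 12 - x
-135 + (F(6) + 210)*278 = -135 + ((12 - 1*6) + 210)*278 = -135 + ((12 - 6) + 210)*278 = -135 + (6 + 210)*278 = -135 + 216*278 = -135 + 60048 = 59913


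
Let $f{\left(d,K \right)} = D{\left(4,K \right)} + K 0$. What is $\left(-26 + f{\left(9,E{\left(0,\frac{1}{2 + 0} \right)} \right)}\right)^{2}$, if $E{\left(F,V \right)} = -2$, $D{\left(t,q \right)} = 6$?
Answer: $400$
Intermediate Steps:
$f{\left(d,K \right)} = 6$ ($f{\left(d,K \right)} = 6 + K 0 = 6 + 0 = 6$)
$\left(-26 + f{\left(9,E{\left(0,\frac{1}{2 + 0} \right)} \right)}\right)^{2} = \left(-26 + 6\right)^{2} = \left(-20\right)^{2} = 400$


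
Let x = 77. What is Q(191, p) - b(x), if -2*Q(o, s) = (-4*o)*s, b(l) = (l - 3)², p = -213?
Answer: -86842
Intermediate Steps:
b(l) = (-3 + l)²
Q(o, s) = 2*o*s (Q(o, s) = -(-4*o)*s/2 = -(-2)*o*s = 2*o*s)
Q(191, p) - b(x) = 2*191*(-213) - (-3 + 77)² = -81366 - 1*74² = -81366 - 1*5476 = -81366 - 5476 = -86842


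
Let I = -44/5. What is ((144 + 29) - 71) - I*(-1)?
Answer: 466/5 ≈ 93.200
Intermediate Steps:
I = -44/5 (I = -44*1/5 = -44/5 ≈ -8.8000)
((144 + 29) - 71) - I*(-1) = ((144 + 29) - 71) - (-44)*(-1)/5 = (173 - 71) - 1*44/5 = 102 - 44/5 = 466/5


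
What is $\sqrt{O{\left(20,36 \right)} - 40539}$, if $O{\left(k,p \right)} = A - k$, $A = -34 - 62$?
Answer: $i \sqrt{40655} \approx 201.63 i$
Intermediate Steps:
$A = -96$ ($A = -34 - 62 = -96$)
$O{\left(k,p \right)} = -96 - k$
$\sqrt{O{\left(20,36 \right)} - 40539} = \sqrt{\left(-96 - 20\right) - 40539} = \sqrt{-116 - 40539} = \sqrt{-40655} = i \sqrt{40655}$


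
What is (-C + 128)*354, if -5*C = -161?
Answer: 169566/5 ≈ 33913.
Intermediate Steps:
C = 161/5 (C = -1/5*(-161) = 161/5 ≈ 32.200)
(-C + 128)*354 = (-1*161/5 + 128)*354 = (-161/5 + 128)*354 = (479/5)*354 = 169566/5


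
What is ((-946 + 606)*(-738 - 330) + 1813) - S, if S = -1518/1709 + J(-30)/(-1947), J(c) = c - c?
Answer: 623672015/1709 ≈ 3.6493e+5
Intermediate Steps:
J(c) = 0
S = -1518/1709 (S = -1518/1709 + 0/(-1947) = -1518*1/1709 + 0*(-1/1947) = -1518/1709 + 0 = -1518/1709 ≈ -0.88824)
((-946 + 606)*(-738 - 330) + 1813) - S = ((-946 + 606)*(-738 - 330) + 1813) - 1*(-1518/1709) = (-340*(-1068) + 1813) + 1518/1709 = (363120 + 1813) + 1518/1709 = 364933 + 1518/1709 = 623672015/1709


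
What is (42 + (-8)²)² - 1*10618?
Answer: 618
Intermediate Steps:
(42 + (-8)²)² - 1*10618 = (42 + 64)² - 10618 = 106² - 10618 = 11236 - 10618 = 618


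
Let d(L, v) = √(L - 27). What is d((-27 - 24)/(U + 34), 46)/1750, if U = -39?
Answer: I*√105/4375 ≈ 0.0023422*I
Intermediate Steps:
d(L, v) = √(-27 + L)
d((-27 - 24)/(U + 34), 46)/1750 = √(-27 + (-27 - 24)/(-39 + 34))/1750 = √(-27 - 51/(-5))*(1/1750) = √(-27 - 51*(-⅕))*(1/1750) = √(-27 + 51/5)*(1/1750) = √(-84/5)*(1/1750) = (2*I*√105/5)*(1/1750) = I*√105/4375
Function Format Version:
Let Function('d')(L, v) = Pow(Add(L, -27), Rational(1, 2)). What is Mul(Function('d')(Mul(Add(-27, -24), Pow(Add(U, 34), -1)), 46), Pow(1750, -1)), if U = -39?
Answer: Mul(Rational(1, 4375), I, Pow(105, Rational(1, 2))) ≈ Mul(0.0023422, I)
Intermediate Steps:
Function('d')(L, v) = Pow(Add(-27, L), Rational(1, 2))
Mul(Function('d')(Mul(Add(-27, -24), Pow(Add(U, 34), -1)), 46), Pow(1750, -1)) = Mul(Pow(Add(-27, Mul(Add(-27, -24), Pow(Add(-39, 34), -1))), Rational(1, 2)), Pow(1750, -1)) = Mul(Pow(Add(-27, Mul(-51, Pow(-5, -1))), Rational(1, 2)), Rational(1, 1750)) = Mul(Pow(Add(-27, Mul(-51, Rational(-1, 5))), Rational(1, 2)), Rational(1, 1750)) = Mul(Pow(Add(-27, Rational(51, 5)), Rational(1, 2)), Rational(1, 1750)) = Mul(Pow(Rational(-84, 5), Rational(1, 2)), Rational(1, 1750)) = Mul(Mul(Rational(2, 5), I, Pow(105, Rational(1, 2))), Rational(1, 1750)) = Mul(Rational(1, 4375), I, Pow(105, Rational(1, 2)))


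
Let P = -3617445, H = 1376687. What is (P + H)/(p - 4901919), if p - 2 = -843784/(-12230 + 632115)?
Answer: 1389012272830/3038625663329 ≈ 0.45712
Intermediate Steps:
p = 395986/619885 (p = 2 - 843784/(-12230 + 632115) = 2 - 843784/619885 = 395986/619885 ≈ 0.63881)
(P + H)/(p - 4901919) = (-3617445 + 1376687)/(395986/619885 - 4901919) = -2240758/(-3038625663329/619885) = -2240758*(-619885/3038625663329) = 1389012272830/3038625663329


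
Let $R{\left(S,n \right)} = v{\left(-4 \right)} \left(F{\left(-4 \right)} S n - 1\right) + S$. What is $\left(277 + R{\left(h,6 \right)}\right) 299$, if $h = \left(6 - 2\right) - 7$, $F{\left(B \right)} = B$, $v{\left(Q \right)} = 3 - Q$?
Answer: $230529$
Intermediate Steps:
$h = -3$ ($h = 4 - 7 = -3$)
$R{\left(S,n \right)} = -7 + S - 28 S n$ ($R{\left(S,n \right)} = \left(3 - -4\right) \left(- 4 S n - 1\right) + S = \left(3 + 4\right) \left(- 4 S n - 1\right) + S = 7 \left(-1 - 4 S n\right) + S = \left(-7 - 28 S n\right) + S = -7 + S - 28 S n$)
$\left(277 + R{\left(h,6 \right)}\right) 299 = \left(277 - \left(10 - 504\right)\right) 299 = \left(277 - -494\right) 299 = \left(277 + 494\right) 299 = 771 \cdot 299 = 230529$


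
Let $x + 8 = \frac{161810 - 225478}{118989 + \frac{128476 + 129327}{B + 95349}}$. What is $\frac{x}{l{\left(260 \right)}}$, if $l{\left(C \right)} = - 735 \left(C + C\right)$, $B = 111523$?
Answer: $\frac{26262141023}{1176017466330525} \approx 2.2331 \cdot 10^{-5}$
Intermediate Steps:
$l{\left(C \right)} = - 1470 C$ ($l{\left(C \right)} = - 735 \cdot 2 C = - 1470 C$)
$x = - \frac{210097128184}{24615750211}$ ($x = -8 + \frac{161810 - 225478}{118989 + \frac{128476 + 129327}{111523 + 95349}} = -8 - \frac{63668}{118989 + \frac{257803}{206872}} = -8 - \frac{63668}{\frac{24615750211}{206872}} = -8 - \frac{13171126496}{24615750211} = - \frac{210097128184}{24615750211} \approx -8.5351$)
$\frac{x}{l{\left(260 \right)}} = - \frac{210097128184}{24615750211 \left(\left(-1470\right) 260\right)} = - \frac{210097128184}{24615750211 \left(-382200\right)} = \left(- \frac{210097128184}{24615750211}\right) \left(- \frac{1}{382200}\right) = \frac{26262141023}{1176017466330525}$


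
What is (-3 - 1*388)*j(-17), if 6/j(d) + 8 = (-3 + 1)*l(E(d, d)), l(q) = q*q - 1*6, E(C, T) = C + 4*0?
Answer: 1173/287 ≈ 4.0871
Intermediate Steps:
E(C, T) = C (E(C, T) = C + 0 = C)
l(q) = -6 + q² (l(q) = q² - 6 = -6 + q²)
j(d) = 6/(4 - 2*d²) (j(d) = 6/(-8 + (-3 + 1)*(-6 + d²)) = 6/(-8 - 2*(-6 + d²)) = 6/(-8 + (12 - 2*d²)) = 6/(4 - 2*d²))
(-3 - 1*388)*j(-17) = (-3 - 1*388)*(-3/(-2 + (-17)²)) = (-3 - 388)*(-3/(-2 + 289)) = -(-1173)/287 = -391*(-3/287) = 1173/287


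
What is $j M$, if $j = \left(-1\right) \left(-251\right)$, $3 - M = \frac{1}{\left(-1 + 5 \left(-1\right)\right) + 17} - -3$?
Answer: $- \frac{251}{11} \approx -22.818$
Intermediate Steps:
$M = - \frac{1}{11}$ ($M = 3 - \left(\frac{1}{\left(-1 + 5 \left(-1\right)\right) + 17} - -3\right) = 3 - \left(\frac{1}{\left(-1 - 5\right) + 17} + 3\right) = 3 - \left(\frac{1}{-6 + 17} + 3\right) = 3 - \left(\frac{1}{11} + 3\right) = 3 - \frac{34}{11} = - \frac{1}{11} \approx -0.090909$)
$j = 251$
$j M = 251 \left(- \frac{1}{11}\right) = - \frac{251}{11}$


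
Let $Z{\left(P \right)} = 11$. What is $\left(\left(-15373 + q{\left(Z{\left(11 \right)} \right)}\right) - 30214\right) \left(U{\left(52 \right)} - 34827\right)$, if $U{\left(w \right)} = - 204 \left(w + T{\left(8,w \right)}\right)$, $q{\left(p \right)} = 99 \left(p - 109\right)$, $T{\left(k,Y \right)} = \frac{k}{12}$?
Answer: $2519575019$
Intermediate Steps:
$T{\left(k,Y \right)} = \frac{k}{12}$ ($T{\left(k,Y \right)} = k \frac{1}{12} = \frac{k}{12}$)
$q{\left(p \right)} = -10791 + 99 p$ ($q{\left(p \right)} = 99 \left(-109 + p\right) = -10791 + 99 p$)
$U{\left(w \right)} = -136 - 204 w$ ($U{\left(w \right)} = - 204 \left(w + \frac{1}{12} \cdot 8\right) = - 204 \left(w + \frac{2}{3}\right) = - 204 \left(\frac{2}{3} + w\right) = -136 - 204 w$)
$\left(\left(-15373 + q{\left(Z{\left(11 \right)} \right)}\right) - 30214\right) \left(U{\left(52 \right)} - 34827\right) = \left(\left(-15373 + \left(-10791 + 99 \cdot 11\right)\right) - 30214\right) \left(\left(-136 - 10608\right) - 34827\right) = \left(\left(-15373 + \left(-10791 + 1089\right)\right) - 30214\right) \left(\left(-136 - 10608\right) - 34827\right) = \left(\left(-15373 - 9702\right) - 30214\right) \left(-10744 - 34827\right) = \left(-25075 - 30214\right) \left(-45571\right) = \left(-55289\right) \left(-45571\right) = 2519575019$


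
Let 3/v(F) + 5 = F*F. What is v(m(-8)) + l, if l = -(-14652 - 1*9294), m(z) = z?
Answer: 1412817/59 ≈ 23946.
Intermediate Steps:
l = 23946 (l = -(-14652 - 9294) = -1*(-23946) = 23946)
v(F) = 3/(-5 + F²) (v(F) = 3/(-5 + F*F) = 3/(-5 + F²))
v(m(-8)) + l = 3/(-5 + (-8)²) + 23946 = 3/(-5 + 64) + 23946 = 3/59 + 23946 = 1412817/59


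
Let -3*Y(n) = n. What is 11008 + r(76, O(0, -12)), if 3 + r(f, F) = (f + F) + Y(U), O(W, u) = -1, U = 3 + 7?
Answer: 33230/3 ≈ 11077.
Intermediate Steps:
U = 10
Y(n) = -n/3
r(f, F) = -19/3 + F + f (r(f, F) = -3 + ((f + F) - ⅓*10) = -3 + ((F + f) - 10/3) = -3 + (-10/3 + F + f) = -19/3 + F + f)
11008 + r(76, O(0, -12)) = 11008 + (-19/3 - 1 + 76) = 11008 + 206/3 = 33230/3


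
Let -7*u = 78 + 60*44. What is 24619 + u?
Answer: 169615/7 ≈ 24231.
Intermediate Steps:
u = -2718/7 (u = -(78 + 60*44)/7 = -(78 + 2640)/7 = -1/7*2718 = -2718/7 ≈ -388.29)
24619 + u = 24619 - 2718/7 = 169615/7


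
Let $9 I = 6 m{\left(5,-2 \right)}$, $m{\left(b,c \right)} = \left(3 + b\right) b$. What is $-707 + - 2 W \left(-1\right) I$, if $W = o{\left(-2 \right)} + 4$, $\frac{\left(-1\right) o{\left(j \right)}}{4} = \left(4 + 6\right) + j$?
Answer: $- \frac{6601}{3} \approx -2200.3$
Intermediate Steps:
$o{\left(j \right)} = -40 - 4 j$ ($o{\left(j \right)} = - 4 \left(\left(4 + 6\right) + j\right) = - 4 \left(10 + j\right) = -40 - 4 j$)
$m{\left(b,c \right)} = b \left(3 + b\right)$
$I = \frac{80}{3}$ ($I = \frac{6 \cdot 5 \left(3 + 5\right)}{9} = \frac{6 \cdot 5 \cdot 8}{9} = \frac{6 \cdot 40}{9} = \frac{1}{9} \cdot 240 = \frac{80}{3} \approx 26.667$)
$W = -28$ ($W = \left(-40 - -8\right) + 4 = \left(-40 + 8\right) + 4 = -32 + 4 = -28$)
$-707 + - 2 W \left(-1\right) I = -707 + \left(-2\right) \left(-28\right) \left(-1\right) \frac{80}{3} = -707 + 56 \left(-1\right) \frac{80}{3} = -707 - \frac{4480}{3} = - \frac{6601}{3}$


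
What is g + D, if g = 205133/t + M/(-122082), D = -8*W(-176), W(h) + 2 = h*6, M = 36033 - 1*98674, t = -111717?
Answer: 38473119971369/4546211598 ≈ 8462.7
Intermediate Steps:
M = -62641 (M = 36033 - 98674 = -62641)
W(h) = -2 + 6*h (W(h) = -2 + h*6 = -2 + 6*h)
D = 8464 (D = -8*(-2 + 6*(-176)) = -8*(-2 - 1056) = -8*(-1058) = 8464)
g = -6014994103/4546211598 (g = 205133/(-111717) - 62641/(-122082) = 205133*(-1/111717) - 62641*(-1/122082) = -205133/111717 + 62641/122082 = -6014994103/4546211598 ≈ -1.3231)
g + D = -6014994103/4546211598 + 8464 = 38473119971369/4546211598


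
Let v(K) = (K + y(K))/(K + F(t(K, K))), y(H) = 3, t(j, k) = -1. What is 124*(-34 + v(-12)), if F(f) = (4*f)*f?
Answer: -8153/2 ≈ -4076.5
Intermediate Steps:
F(f) = 4*f²
v(K) = (3 + K)/(4 + K) (v(K) = (K + 3)/(K + 4*(-1)²) = (3 + K)/(K + 4*1) = (3 + K)/(K + 4) = (3 + K)/(4 + K))
124*(-34 + v(-12)) = 124*(-34 + (3 - 12)/(4 - 12)) = 124*(-34 - 9/(-8)) = 124*(-34 - ⅛*(-9)) = 124*(-34 + 9/8) = 124*(-263/8) = -8153/2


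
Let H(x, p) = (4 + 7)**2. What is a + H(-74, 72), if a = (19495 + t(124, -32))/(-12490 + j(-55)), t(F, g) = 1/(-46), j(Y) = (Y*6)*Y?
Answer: 32400329/260360 ≈ 124.44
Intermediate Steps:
j(Y) = 6*Y**2 (j(Y) = (6*Y)*Y = 6*Y**2)
t(F, g) = -1/46
H(x, p) = 121 (H(x, p) = 11**2 = 121)
a = 896769/260360 (a = (19495 - 1/46)/(-12490 + 6*(-55)**2) = 896769/(46*(-12490 + 6*3025)) = 896769/(46*(-12490 + 18150)) = (896769/46)/5660 = (896769/46)*(1/5660) = 896769/260360 ≈ 3.4443)
a + H(-74, 72) = 896769/260360 + 121 = 32400329/260360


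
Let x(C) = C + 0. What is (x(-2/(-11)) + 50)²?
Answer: 304704/121 ≈ 2518.2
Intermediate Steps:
x(C) = C
(x(-2/(-11)) + 50)² = (-2/(-11) + 50)² = (-2*(-1/11) + 50)² = (2/11 + 50)² = (552/11)² = 304704/121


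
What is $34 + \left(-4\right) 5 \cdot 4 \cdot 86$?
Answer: $-6846$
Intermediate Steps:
$34 + \left(-4\right) 5 \cdot 4 \cdot 86 = 34 + \left(-20\right) 4 \cdot 86 = 34 - 6880 = -6846$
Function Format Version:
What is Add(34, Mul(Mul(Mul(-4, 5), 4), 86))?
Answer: -6846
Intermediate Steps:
Add(34, Mul(Mul(Mul(-4, 5), 4), 86)) = Add(34, Mul(Mul(-20, 4), 86)) = Add(34, Mul(-80, 86)) = Add(34, -6880) = -6846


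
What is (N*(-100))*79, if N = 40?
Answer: -316000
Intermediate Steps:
(N*(-100))*79 = (40*(-100))*79 = -4000*79 = -316000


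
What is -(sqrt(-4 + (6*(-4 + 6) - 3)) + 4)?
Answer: -4 - sqrt(5) ≈ -6.2361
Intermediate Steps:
-(sqrt(-4 + (6*(-4 + 6) - 3)) + 4) = -(sqrt(-4 + (6*2 - 3)) + 4) = -(sqrt(-4 + (12 - 3)) + 4) = -(sqrt(-4 + 9) + 4) = -(sqrt(5) + 4) = -(4 + sqrt(5)) = -4 - sqrt(5)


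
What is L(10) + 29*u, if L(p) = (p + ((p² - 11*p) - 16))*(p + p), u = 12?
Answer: 28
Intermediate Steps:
L(p) = 2*p*(-16 + p² - 10*p) (L(p) = (p + (-16 + p² - 11*p))*(2*p) = (-16 + p² - 10*p)*(2*p) = 2*p*(-16 + p² - 10*p))
L(10) + 29*u = 2*10*(-16 + 10² - 10*10) + 29*12 = 2*10*(-16 + 100 - 100) + 348 = 2*10*(-16) + 348 = -320 + 348 = 28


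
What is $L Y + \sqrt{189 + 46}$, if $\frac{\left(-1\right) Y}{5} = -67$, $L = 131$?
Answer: $43885 + \sqrt{235} \approx 43900.0$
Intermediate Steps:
$Y = 335$ ($Y = \left(-5\right) \left(-67\right) = 335$)
$L Y + \sqrt{189 + 46} = 131 \cdot 335 + \sqrt{189 + 46} = 43885 + \sqrt{235}$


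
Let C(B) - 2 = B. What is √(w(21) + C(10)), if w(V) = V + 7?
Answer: 2*√10 ≈ 6.3246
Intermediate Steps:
w(V) = 7 + V
C(B) = 2 + B
√(w(21) + C(10)) = √((7 + 21) + (2 + 10)) = √(28 + 12) = √40 = 2*√10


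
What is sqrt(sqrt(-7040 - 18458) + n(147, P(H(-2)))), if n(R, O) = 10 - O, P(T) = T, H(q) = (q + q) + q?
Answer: sqrt(16 + I*sqrt(25498)) ≈ 9.3936 + 8.4994*I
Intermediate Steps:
H(q) = 3*q (H(q) = 2*q + q = 3*q)
sqrt(sqrt(-7040 - 18458) + n(147, P(H(-2)))) = sqrt(sqrt(-7040 - 18458) + (10 - 3*(-2))) = sqrt(sqrt(-25498) + (10 - 1*(-6))) = sqrt(I*sqrt(25498) + (10 + 6)) = sqrt(I*sqrt(25498) + 16) = sqrt(16 + I*sqrt(25498))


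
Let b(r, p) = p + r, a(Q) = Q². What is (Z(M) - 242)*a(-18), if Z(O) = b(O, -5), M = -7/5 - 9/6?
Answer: -404838/5 ≈ -80968.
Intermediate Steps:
M = -29/10 (M = -7*⅕ - 9*⅙ = -7/5 - 3/2 = -29/10 ≈ -2.9000)
Z(O) = -5 + O
(Z(M) - 242)*a(-18) = ((-5 - 29/10) - 242)*(-18)² = (-79/10 - 242)*324 = -2499/10*324 = -404838/5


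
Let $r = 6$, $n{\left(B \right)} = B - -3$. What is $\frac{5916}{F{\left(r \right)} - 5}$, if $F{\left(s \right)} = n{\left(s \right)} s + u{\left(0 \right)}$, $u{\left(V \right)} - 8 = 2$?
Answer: $\frac{5916}{59} \approx 100.27$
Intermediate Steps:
$u{\left(V \right)} = 10$ ($u{\left(V \right)} = 8 + 2 = 10$)
$n{\left(B \right)} = 3 + B$ ($n{\left(B \right)} = B + 3 = 3 + B$)
$F{\left(s \right)} = 10 + s \left(3 + s\right)$ ($F{\left(s \right)} = \left(3 + s\right) s + 10 = s \left(3 + s\right) + 10 = 10 + s \left(3 + s\right)$)
$\frac{5916}{F{\left(r \right)} - 5} = \frac{5916}{\left(10 + 6 \left(3 + 6\right)\right) - 5} = \frac{5916}{\left(10 + 6 \cdot 9\right) - 5} = \frac{5916}{\left(10 + 54\right) - 5} = \frac{5916}{64 - 5} = \frac{5916}{59}$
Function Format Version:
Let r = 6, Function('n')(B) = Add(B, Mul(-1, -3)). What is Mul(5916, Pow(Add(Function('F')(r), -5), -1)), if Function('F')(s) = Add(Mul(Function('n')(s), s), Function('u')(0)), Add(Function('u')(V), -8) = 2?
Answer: Rational(5916, 59) ≈ 100.27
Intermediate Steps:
Function('u')(V) = 10 (Function('u')(V) = Add(8, 2) = 10)
Function('n')(B) = Add(3, B) (Function('n')(B) = Add(B, 3) = Add(3, B))
Function('F')(s) = Add(10, Mul(s, Add(3, s))) (Function('F')(s) = Add(Mul(Add(3, s), s), 10) = Add(Mul(s, Add(3, s)), 10) = Add(10, Mul(s, Add(3, s))))
Mul(5916, Pow(Add(Function('F')(r), -5), -1)) = Mul(5916, Pow(Add(Add(10, Mul(6, Add(3, 6))), -5), -1)) = Mul(5916, Pow(Add(Add(10, Mul(6, 9)), -5), -1)) = Mul(5916, Pow(Add(Add(10, 54), -5), -1)) = Mul(5916, Pow(Add(64, -5), -1)) = Mul(5916, Pow(59, -1)) = Mul(5916, Rational(1, 59)) = Rational(5916, 59)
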